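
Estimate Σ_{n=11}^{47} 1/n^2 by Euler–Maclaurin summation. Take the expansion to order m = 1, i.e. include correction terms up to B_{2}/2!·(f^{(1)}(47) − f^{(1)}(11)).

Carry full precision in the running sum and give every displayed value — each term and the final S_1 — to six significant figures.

Integral: ∫_11^47 1/x^2 dx = 0.0696325.
½[f(11) + f(47)] = ½[0.00826446 + 0.000452694] = 0.00435858.
So far: 0.0739911.
k=1: B_{2}/(2)! × [f^{(1)}(47) − f^{(1)}(11)] = 1/12 × (-1.92636e-05 − (-0.00150263)) = 0.000123614.

S_1 ≈ 0.0741147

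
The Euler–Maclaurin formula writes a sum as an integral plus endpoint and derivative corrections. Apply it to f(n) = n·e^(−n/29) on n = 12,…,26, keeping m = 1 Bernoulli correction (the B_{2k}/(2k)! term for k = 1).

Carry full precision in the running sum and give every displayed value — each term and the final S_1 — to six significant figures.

The integral term ∫_12^26 x·e^(−x/29) dx = 135.374.
Endpoint term: (f(12) + f(26))/2 = (7.93365 + 10.6073)/2 = 9.27049.
Running total after boundary: 144.645.
Order-1 term: 1/12 · (0.0422042 − 0.387563) = -0.0287799.

S_1 ≈ 144.616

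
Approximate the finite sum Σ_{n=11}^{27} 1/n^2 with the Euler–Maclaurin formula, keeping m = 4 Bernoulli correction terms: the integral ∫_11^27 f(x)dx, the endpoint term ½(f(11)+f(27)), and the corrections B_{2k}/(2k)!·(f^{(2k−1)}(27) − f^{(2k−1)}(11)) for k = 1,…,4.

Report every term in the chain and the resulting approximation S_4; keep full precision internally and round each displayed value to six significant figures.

The integral term ∫_11^27 1/x^2 dx = 0.0538721.
½[f(11) + f(27)] = ½[0.00826446 + 0.00137174] = 0.00481810.
Integral + boundary = 0.0586902.
Correction k=1: B_{2}/2! · (f^{(1)}(27) − f^{(1)}(11)) = 1/12 · (-0.000101611 − (-0.00150263)) = 0.000116752.
After k=1: 0.0588069.
Correction k=2: B_{4}/4! · (f^{(3)}(27) − f^{(3)}(11)) = −1/720 · (-1.67260e-06 − (-0.000149021)) = -2.04651e-07.
After k=2: 0.0588067.
Correction k=3: B_{6}/6! · (f^{(5)}(27) − f^{(5)}(11)) = 1/30240 · (-6.88313e-08 − (-3.69474e-05)) = 1.21953e-09.
After k=3: 0.0588067.
Correction k=4: B_{8}/8! · (f^{(7)}(27) − f^{(7)}(11)) = −1/1209600 · (-5.28745e-09 − (-1.70996e-05)) = -1.41322e-11.

S_4 ≈ 0.0588067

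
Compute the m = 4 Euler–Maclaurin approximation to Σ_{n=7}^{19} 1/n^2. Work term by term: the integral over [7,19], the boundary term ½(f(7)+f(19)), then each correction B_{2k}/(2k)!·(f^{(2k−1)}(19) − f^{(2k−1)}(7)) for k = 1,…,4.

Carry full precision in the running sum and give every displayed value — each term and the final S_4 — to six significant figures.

Integral: ∫_7^19 1/x^2 dx = 0.0902256.
Boundary: ½(f(7) + f(19)) = ½(0.0204082 + 0.00277008) = 0.0115891.
So far: 0.101815.
Correction k=1: B_{2}/2! · (f^{(1)}(19) − f^{(1)}(7)) = 1/12 · (-0.000291588 − (-0.00583090)) = 0.000461610.
Running total after k=1: 0.102276.
Correction k=2: B_{4}/4! · (f^{(3)}(19) − f^{(3)}(7)) = −1/720 · (-9.69267e-06 − (-0.00142798)) = -1.96984e-06.
Running total after k=2: 0.102274.
Correction k=3: B_{6}/6! · (f^{(5)}(19) − f^{(5)}(7)) = 1/30240 · (-8.05485e-07 − (-0.000874271)) = 2.88845e-08.
Running total after k=3: 0.102274.
Correction k=4: B_{8}/8! · (f^{(7)}(19) − f^{(7)}(7)) = −1/1209600 · (-1.24951e-07 − (-0.000999167)) = -8.25928e-10.

S_4 ≈ 0.102274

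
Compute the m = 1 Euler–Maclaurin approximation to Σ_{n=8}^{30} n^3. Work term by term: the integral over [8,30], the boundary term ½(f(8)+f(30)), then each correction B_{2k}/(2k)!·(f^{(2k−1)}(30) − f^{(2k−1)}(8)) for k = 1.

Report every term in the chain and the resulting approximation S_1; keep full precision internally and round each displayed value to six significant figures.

S_1 ≈ 215441

∫_8^30 x^3 dx evaluates to 201476.
Endpoint term: (f(8) + f(30))/2 = (512.000 + 27000.0)/2 = 13756.0.
Running total after boundary: 215232.
Order-1 term: 1/12 · (2700.00 − 192.000) = 209.000.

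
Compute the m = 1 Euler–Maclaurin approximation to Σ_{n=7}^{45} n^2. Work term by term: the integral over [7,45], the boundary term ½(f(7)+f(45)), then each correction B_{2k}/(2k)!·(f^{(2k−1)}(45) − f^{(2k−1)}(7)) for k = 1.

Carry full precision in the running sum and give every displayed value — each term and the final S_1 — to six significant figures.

S_1 ≈ 31304.0

∫_7^45 x^2 dx evaluates to 30260.7.
Endpoint term: (f(7) + f(45))/2 = (49.0000 + 2025.00)/2 = 1037.00.
Integral + boundary = 31297.7.
Correction k=1: B_{2}/2! · (f^{(1)}(45) − f^{(1)}(7)) = 1/12 · (90.0000 − 14.0000) = 6.33333.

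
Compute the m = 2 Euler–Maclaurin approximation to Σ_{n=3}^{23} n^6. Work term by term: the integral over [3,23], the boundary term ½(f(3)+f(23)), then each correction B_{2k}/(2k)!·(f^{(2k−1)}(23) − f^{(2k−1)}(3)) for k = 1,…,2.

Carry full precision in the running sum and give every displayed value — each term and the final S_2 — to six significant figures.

The integral term ∫_3^23 x^6 dx = 4.86403e+08.
½[f(3) + f(23)] = ½[729.000 + 1.48036e+08] = 7.40183e+07.
Integral + boundary = 5.60422e+08.
Correction k=1: B_{2}/2! · (f^{(1)}(23) − f^{(1)}(3)) = 1/12 · (3.86181e+07 − 1458.00) = 3.21805e+06.
After k=1: 5.63640e+08.
Correction k=2: B_{4}/4! · (f^{(3)}(23) − f^{(3)}(3)) = −1/720 · (1.46004e+06 − 3240.00) = -2023.33.

S_2 ≈ 5.63638e+08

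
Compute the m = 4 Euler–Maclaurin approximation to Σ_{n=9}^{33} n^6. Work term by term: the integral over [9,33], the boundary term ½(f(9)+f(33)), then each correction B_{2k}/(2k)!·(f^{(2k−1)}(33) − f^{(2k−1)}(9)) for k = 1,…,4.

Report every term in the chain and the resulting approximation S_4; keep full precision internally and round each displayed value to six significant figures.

S_4 ≈ 6.75320e+09

Integral: ∫_9^33 x^6 dx = 6.08767e+09.
Boundary: ½(f(9) + f(33)) = ½(531441 + 1.29147e+09) = 6.46000e+08.
Running total after boundary: 6.73367e+09.
Correction k=1: B_{2}/2! · (f^{(1)}(33) − f^{(1)}(9)) = 1/12 · (2.34812e+08 − 354294) = 1.95382e+07.
Running total after k=1: 6.75320e+09.
Correction k=2: B_{4}/4! · (f^{(3)}(33) − f^{(3)}(9)) = −1/720 · (4.31244e+06 − 87480.0) = -5868.00.
Running total after k=2: 6.75320e+09.
Correction k=3: B_{6}/6! · (f^{(5)}(33) − f^{(5)}(9)) = 1/30240 · (23760.0 − 6480.00) = 0.571429.
Running total after k=3: 6.75320e+09.
Correction k=4: B_{8}/8! · (f^{(7)}(33) − f^{(7)}(9)) = −1/1209600 · (0.00000 − 0.00000) = 0.00000.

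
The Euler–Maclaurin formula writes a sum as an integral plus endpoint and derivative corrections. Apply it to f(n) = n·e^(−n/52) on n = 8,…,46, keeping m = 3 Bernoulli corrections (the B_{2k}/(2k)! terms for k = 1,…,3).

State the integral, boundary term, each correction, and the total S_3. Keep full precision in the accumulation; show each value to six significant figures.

The integral term ∫_8^46 x·e^(−x/52) dx = 571.100.
Boundary: ½(f(8) + f(46)) = ½(6.85923 + 18.9922) = 12.9257.
So far: 584.025.
k=1: B_{2}/(2)! × [f^{(1)}(46) − f^{(1)}(8)] = 1/12 × (0.0476392 − 0.725496) = -0.0564880.
Running total after k=1: 583.969.
k=2: B_{4}/(4)! × [f^{(3)}(46) − f^{(3)}(8)] = −1/720 × (0.000322997 − 0.000902479) = 8.04836e-07.
Running total after k=2: 583.969.
k=3: B_{6}/(6)! × [f^{(5)}(46) − f^{(5)}(8)] = 1/30240 × (2.32388e-07 − 5.68289e-07) = -1.11078e-11.

S_3 ≈ 583.969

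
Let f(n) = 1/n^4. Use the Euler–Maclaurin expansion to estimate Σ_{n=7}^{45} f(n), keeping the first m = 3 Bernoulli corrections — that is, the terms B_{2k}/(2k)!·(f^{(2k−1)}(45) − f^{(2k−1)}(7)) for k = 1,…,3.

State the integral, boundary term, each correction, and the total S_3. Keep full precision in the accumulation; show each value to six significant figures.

S_3 ≈ 0.00119616

Integral: ∫_7^45 1/x^4 dx = 0.000968159.
Boundary: ½(f(7) + f(45)) = ½(0.000416493 + 2.43865e-07) = 0.000208368.
So far: 0.00117653.
Correction k=1: B_{2}/2! · (f^{(1)}(45) − f^{(1)}(7)) = 1/12 · (-2.16769e-08 − (-0.000237996)) = 1.98312e-05.
Running total after k=1: 0.00119636.
Correction k=2: B_{4}/4! · (f^{(3)}(45) − f^{(3)}(7)) = −1/720 · (-3.21139e-10 − (-0.000145712)) = -2.02377e-07.
Running total after k=2: 0.00119616.
Correction k=3: B_{6}/6! · (f^{(5)}(45) − f^{(5)}(7)) = 1/30240 · (-8.88089e-12 − (-0.000166528)) = 5.50687e-09.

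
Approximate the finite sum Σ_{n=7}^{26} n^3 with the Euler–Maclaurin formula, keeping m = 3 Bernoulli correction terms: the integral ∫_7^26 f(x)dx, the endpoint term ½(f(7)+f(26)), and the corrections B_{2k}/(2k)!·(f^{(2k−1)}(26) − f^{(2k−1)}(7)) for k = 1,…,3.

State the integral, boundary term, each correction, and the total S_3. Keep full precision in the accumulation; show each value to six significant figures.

Integral: ∫_7^26 x^3 dx = 113644.
Endpoint term: (f(7) + f(26))/2 = (343.000 + 17576.0)/2 = 8959.50.
Integral + boundary = 122603.
Order-1 term: 1/12 · (2028.00 − 147.000) = 156.750.
Running total after k=1: 122760.
Order-2 term: −1/720 · (6.00000 − 6.00000) = 0.00000.
Running total after k=2: 122760.
Order-3 term: 1/30240 · (0.00000 − 0.00000) = 0.00000.

S_3 ≈ 122760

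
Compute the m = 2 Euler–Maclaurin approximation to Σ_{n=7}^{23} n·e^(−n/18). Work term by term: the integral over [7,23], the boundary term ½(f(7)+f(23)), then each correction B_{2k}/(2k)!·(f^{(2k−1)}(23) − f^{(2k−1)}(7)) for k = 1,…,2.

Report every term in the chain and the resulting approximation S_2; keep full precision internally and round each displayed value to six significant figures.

Integral: ∫_7^23 x·e^(−x/18) dx = 99.3663.
Endpoint term: (f(7) + f(23))/2 = (4.74467 + 6.40908)/2 = 5.57688.
Running total after boundary: 104.943.
Order-1 term: 1/12 · (-0.0774044 − 0.414217) = -0.0409684.
After k=1: 104.902.
Order-2 term: −1/720 · (0.00148120 − 0.00546246) = 5.52953e-06.

S_2 ≈ 104.902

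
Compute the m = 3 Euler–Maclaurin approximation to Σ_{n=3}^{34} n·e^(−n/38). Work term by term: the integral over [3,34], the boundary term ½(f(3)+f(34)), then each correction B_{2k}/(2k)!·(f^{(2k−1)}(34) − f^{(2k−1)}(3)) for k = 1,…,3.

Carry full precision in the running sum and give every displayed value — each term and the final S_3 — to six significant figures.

S_3 ≈ 329.752

Integral: ∫_3^34 x·e^(−x/38) dx = 321.485.
Boundary: ½(f(3) + f(34)) = ½(2.77227 + 13.8963) = 8.33429.
Integral + boundary = 329.820.
Correction k=1: B_{2}/2! · (f^{(1)}(34) − f^{(1)}(3)) = 1/12 · (0.0430226 − 0.851134) = -0.0673426.
Running total after k=1: 329.752.
Correction k=2: B_{4}/4! · (f^{(3)}(34) − f^{(3)}(3)) = −1/720 · (0.000595882 − 0.00186933) = 1.76868e-06.
Running total after k=2: 329.752.
Correction k=3: B_{6}/6! · (f^{(5)}(34) − f^{(5)}(3)) = 1/30240 · (8.04688e-07 − 2.18091e-06) = -4.55099e-11.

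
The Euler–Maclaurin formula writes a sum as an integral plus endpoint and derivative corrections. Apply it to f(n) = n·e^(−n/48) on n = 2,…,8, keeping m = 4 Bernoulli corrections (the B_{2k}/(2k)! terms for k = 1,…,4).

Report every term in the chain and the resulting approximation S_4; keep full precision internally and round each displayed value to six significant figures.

S_4 ≈ 31.0391

Integral: ∫_2^8 x·e^(−x/48) dx = 26.7118.
Endpoint term: (f(2) + f(8))/2 = (1.91838 + 6.77185)/2 = 4.34512.
Running total after boundary: 31.0569.
Correction k=1: B_{2}/2! · (f^{(1)}(8) − f^{(1)}(2)) = 1/12 · (0.705401 − 0.919223) = -0.0178185.
After k=1: 31.0391.
Correction k=2: B_{4}/4! · (f^{(3)}(8) − f^{(3)}(2)) = −1/720 · (0.00104096 − 0.00123160) = 2.64779e-07.
After k=2: 31.0391.
Correction k=3: B_{6}/6! · (f^{(5)}(8) − f^{(5)}(2)) = 1/30240 · (7.70725e-07 − 8.95932e-07) = -4.14045e-12.
After k=3: 31.0391.
Correction k=4: B_{8}/8! · (f^{(7)}(8) − f^{(7)}(2)) = −1/1209600 · (4.72936e-10 − 5.45710e-10) = 6.01636e-17.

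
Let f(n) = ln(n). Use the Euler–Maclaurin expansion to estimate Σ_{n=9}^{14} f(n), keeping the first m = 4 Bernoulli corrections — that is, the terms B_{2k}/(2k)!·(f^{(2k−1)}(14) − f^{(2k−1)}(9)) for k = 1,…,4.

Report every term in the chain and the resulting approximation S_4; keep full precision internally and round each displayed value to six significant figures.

S_4 ≈ 14.5866

∫_9^14 ln(x) dx evaluates to 12.1718.
½[f(9) + f(14)] = ½[2.19722 + 2.63906] = 2.41814.
Integral + boundary = 14.5899.
Order-1 term: 1/12 · (0.0714286 − 0.111111) = -0.00330688.
Partial sum through k=1: 14.5866.
Order-2 term: −1/720 · (0.000728863 − 0.00274348) = 2.79809e-06.
Partial sum through k=2: 14.5866.
Order-3 term: 1/30240 · (4.46243e-05 − 0.000406442) = -1.19649e-08.
Partial sum through k=3: 14.5866.
Order-4 term: −1/1209600 · (6.83024e-06 − 0.000150534) = 1.18803e-10.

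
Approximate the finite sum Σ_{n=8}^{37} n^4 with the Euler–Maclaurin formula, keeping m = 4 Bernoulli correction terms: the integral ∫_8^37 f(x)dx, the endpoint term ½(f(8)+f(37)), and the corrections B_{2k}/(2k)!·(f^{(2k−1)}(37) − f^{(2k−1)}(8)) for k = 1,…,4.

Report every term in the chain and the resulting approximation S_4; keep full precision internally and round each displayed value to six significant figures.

S_4 ≈ 1.48181e+07

Integral: ∫_8^37 x^4 dx = 1.38622e+07.
Boundary: ½(f(8) + f(37)) = ½(4096.00 + 1.87416e+06) = 939128.
Integral + boundary = 1.48014e+07.
Correction k=1: B_{2}/2! · (f^{(1)}(37) − f^{(1)}(8)) = 1/12 · (202612 − 2048.00) = 16713.7.
Partial sum through k=1: 1.48181e+07.
Correction k=2: B_{4}/4! · (f^{(3)}(37) − f^{(3)}(8)) = −1/720 · (888.000 − 192.000) = -0.966667.
Partial sum through k=2: 1.48181e+07.
Correction k=3: B_{6}/6! · (f^{(5)}(37) − f^{(5)}(8)) = 1/30240 · (0.00000 − 0.00000) = 0.00000.
Partial sum through k=3: 1.48181e+07.
Correction k=4: B_{8}/8! · (f^{(7)}(37) − f^{(7)}(8)) = −1/1209600 · (0.00000 − 0.00000) = 0.00000.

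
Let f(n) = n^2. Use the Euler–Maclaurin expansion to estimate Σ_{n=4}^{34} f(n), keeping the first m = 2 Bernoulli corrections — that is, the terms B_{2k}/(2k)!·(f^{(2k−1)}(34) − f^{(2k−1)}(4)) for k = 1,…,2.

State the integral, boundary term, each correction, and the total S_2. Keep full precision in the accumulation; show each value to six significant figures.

∫_4^34 x^2 dx evaluates to 13080.0.
Endpoint term: (f(4) + f(34))/2 = (16.0000 + 1156.00)/2 = 586.000.
So far: 13666.0.
Correction k=1: B_{2}/2! · (f^{(1)}(34) − f^{(1)}(4)) = 1/12 · (68.0000 − 8.00000) = 5.00000.
After k=1: 13671.0.
Correction k=2: B_{4}/4! · (f^{(3)}(34) − f^{(3)}(4)) = −1/720 · (0.00000 − 0.00000) = 0.00000.

S_2 ≈ 13671.0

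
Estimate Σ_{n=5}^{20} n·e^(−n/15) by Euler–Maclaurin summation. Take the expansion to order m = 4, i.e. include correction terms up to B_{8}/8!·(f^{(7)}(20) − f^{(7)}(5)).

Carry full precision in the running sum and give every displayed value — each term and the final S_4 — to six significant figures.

S_4 ≈ 80.9511

The integral term ∫_5^20 x·e^(−x/15) dx = 76.5709.
Boundary: ½(f(5) + f(20)) = ½(3.58266 + 5.27194) = 4.42730.
Integral + boundary = 80.9982.
k=1: B_{2}/(2)! × [f^{(1)}(20) − f^{(1)}(5)] = 1/12 × (-0.0878657 − 0.477688) = -0.0471294.
After k=1: 80.9511.
k=2: B_{4}/(4)! × [f^{(3)}(20) − f^{(3)}(5)] = −1/720 × (0.00195257 − 0.00849222) = 9.08285e-06.
After k=2: 80.9511.
k=3: B_{6}/(6)! × [f^{(5)}(20) − f^{(5)}(5)] = 1/30240 × (1.90918e-05 − 6.60506e-05) = -1.55287e-09.
After k=3: 80.9511.
k=4: B_{8}/(8)! × [f^{(7)}(20) − f^{(7)}(5)] = −1/1209600 × (1.31136e-07 − 4.19369e-07) = 2.38288e-13.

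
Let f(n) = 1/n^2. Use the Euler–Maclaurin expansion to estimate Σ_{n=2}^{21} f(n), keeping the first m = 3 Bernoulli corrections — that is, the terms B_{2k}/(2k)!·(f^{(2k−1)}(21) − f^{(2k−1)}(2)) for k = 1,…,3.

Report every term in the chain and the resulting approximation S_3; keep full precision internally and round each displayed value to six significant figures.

S_3 ≈ 0.598474

Integral: ∫_2^21 1/x^2 dx = 0.452381.
½[f(2) + f(21)] = ½[0.250000 + 0.00226757] = 0.126134.
Running total after boundary: 0.578515.
k=1: B_{2}/(2)! × [f^{(1)}(21) − f^{(1)}(2)] = 1/12 × (-0.000215959 − (-0.250000)) = 0.0208153.
Partial sum through k=1: 0.599330.
k=2: B_{4}/(4)! × [f^{(3)}(21) − f^{(3)}(2)] = −1/720 × (-5.87645e-06 − (-0.750000)) = -0.00104166.
Partial sum through k=2: 0.598288.
k=3: B_{6}/(6)! × [f^{(5)}(21) − f^{(5)}(2)] = 1/30240 × (-3.99758e-07 − (-5.62500)) = 0.000186012.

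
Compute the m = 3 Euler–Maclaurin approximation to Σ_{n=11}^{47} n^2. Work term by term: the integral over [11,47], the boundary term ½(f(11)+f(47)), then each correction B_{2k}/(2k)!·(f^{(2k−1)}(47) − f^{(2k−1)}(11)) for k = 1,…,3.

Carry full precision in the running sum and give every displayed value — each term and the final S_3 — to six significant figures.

S_3 ≈ 35335.0

Integral: ∫_11^47 x^2 dx = 34164.0.
Endpoint term: (f(11) + f(47))/2 = (121.000 + 2209.00)/2 = 1165.00.
Integral + boundary = 35329.0.
Order-1 term: 1/12 · (94.0000 − 22.0000) = 6.00000.
Running total after k=1: 35335.0.
Order-2 term: −1/720 · (0.00000 − 0.00000) = 0.00000.
Running total after k=2: 35335.0.
Order-3 term: 1/30240 · (0.00000 − 0.00000) = 0.00000.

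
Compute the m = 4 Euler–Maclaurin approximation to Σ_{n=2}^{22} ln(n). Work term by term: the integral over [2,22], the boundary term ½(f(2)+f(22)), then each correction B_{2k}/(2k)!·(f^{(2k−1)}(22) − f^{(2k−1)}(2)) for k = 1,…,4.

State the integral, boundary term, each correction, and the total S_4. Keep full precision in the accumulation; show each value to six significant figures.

S_4 ≈ 48.4712

Integral: ∫_2^22 ln(x) dx = 46.6166.
Boundary: ½(f(2) + f(22)) = ½(0.693147 + 3.09104) = 1.89209.
Running total after boundary: 48.5087.
Order-1 term: 1/12 · (0.0454545 − 0.500000) = -0.0378788.
Running total after k=1: 48.4709.
Order-2 term: −1/720 · (0.000187829 − 0.250000) = 0.000346961.
Running total after k=2: 48.4712.
Order-3 term: 1/30240 · (4.65691e-06 − 0.750000) = -2.48014e-05.
Running total after k=3: 48.4712.
Order-4 term: −1/1209600 · (2.88651e-07 − 5.62500) = 4.65030e-06.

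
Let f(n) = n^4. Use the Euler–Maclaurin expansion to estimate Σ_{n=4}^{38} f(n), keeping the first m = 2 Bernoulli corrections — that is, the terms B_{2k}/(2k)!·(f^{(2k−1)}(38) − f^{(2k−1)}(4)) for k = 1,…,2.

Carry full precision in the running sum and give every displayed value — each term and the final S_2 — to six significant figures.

S_2 ≈ 1.69078e+07

The integral term ∫_4^38 x^4 dx = 1.58468e+07.
Endpoint term: (f(4) + f(38))/2 = (256.000 + 2.08514e+06)/2 = 1.04270e+06.
So far: 1.68895e+07.
Correction k=1: B_{2}/2! · (f^{(1)}(38) − f^{(1)}(4)) = 1/12 · (219488 − 256.000) = 18269.3.
After k=1: 1.69078e+07.
Correction k=2: B_{4}/4! · (f^{(3)}(38) − f^{(3)}(4)) = −1/720 · (912.000 − 96.0000) = -1.13333.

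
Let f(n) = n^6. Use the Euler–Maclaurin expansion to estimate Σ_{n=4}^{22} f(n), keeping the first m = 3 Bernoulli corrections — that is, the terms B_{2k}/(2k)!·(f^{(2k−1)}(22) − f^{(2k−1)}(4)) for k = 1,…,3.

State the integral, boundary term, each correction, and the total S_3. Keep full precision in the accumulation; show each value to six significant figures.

∫_4^22 x^6 dx evaluates to 3.56335e+08.
½[f(4) + f(22)] = ½[4096.00 + 1.13380e+08] = 5.66920e+07.
Running total after boundary: 4.13027e+08.
Correction k=1: B_{2}/2! · (f^{(1)}(22) − f^{(1)}(4)) = 1/12 · (3.09218e+07 − 6144.00) = 2.57630e+06.
Running total after k=1: 4.15603e+08.
Correction k=2: B_{4}/4! · (f^{(3)}(22) − f^{(3)}(4)) = −1/720 · (1.27776e+06 − 7680.00) = -1764.00.
Running total after k=2: 4.15601e+08.
Correction k=3: B_{6}/6! · (f^{(5)}(22) − f^{(5)}(4)) = 1/30240 · (15840.0 − 2880.00) = 0.428571.

S_3 ≈ 4.15601e+08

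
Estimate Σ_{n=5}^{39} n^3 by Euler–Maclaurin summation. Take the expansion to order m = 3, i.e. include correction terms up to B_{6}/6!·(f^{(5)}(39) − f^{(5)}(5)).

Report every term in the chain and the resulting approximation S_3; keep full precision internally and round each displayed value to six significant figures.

The integral term ∫_5^39 x^3 dx = 578204.
Boundary: ½(f(5) + f(39)) = ½(125.000 + 59319.0) = 29722.0.
Running total after boundary: 607926.
Correction k=1: B_{2}/2! · (f^{(1)}(39) − f^{(1)}(5)) = 1/12 · (4563.00 − 75.0000) = 374.000.
Running total after k=1: 608300.
Correction k=2: B_{4}/4! · (f^{(3)}(39) − f^{(3)}(5)) = −1/720 · (6.00000 − 6.00000) = 0.00000.
Running total after k=2: 608300.
Correction k=3: B_{6}/6! · (f^{(5)}(39) − f^{(5)}(5)) = 1/30240 · (0.00000 − 0.00000) = 0.00000.

S_3 ≈ 608300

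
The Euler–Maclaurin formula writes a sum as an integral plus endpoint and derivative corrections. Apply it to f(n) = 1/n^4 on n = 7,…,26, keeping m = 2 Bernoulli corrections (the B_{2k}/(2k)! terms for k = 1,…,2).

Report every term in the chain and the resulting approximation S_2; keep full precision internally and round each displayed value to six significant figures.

S_2 ≈ 0.00118180

The integral term ∫_7^26 1/x^4 dx = 0.000952852.
Endpoint term: (f(7) + f(26))/2 = (0.000416493 + 2.18830e-06)/2 = 0.000209341.
Running total after boundary: 0.00116219.
Order-1 term: 1/12 · (-3.36661e-07 − (-0.000237996)) = 1.98050e-05.
Running total after k=1: 0.00118200.
Order-2 term: −1/720 · (-1.49406e-08 − (-0.000145712)) = -2.02357e-07.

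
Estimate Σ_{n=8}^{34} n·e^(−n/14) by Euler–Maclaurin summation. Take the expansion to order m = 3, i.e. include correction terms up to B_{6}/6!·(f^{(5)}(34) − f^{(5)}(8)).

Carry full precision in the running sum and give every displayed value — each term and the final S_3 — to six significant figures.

∫_8^34 x·e^(−x/14) dx evaluates to 114.688.
Endpoint term: (f(8) + f(34))/2 = (4.51774 + 2.99753)/2 = 3.75764.
So far: 118.445.
Order-1 term: 1/12 · (-0.125947 − 0.242022) = -0.0306641.
Running total after k=1: 118.415.
Order-2 term: −1/720 · (0.000257034 − 0.00699724) = 9.36139e-06.
Running total after k=2: 118.415.
Order-3 term: 1/30240 · (5.90129e-06 − 6.51003e-05) = -1.95764e-09.

S_3 ≈ 118.415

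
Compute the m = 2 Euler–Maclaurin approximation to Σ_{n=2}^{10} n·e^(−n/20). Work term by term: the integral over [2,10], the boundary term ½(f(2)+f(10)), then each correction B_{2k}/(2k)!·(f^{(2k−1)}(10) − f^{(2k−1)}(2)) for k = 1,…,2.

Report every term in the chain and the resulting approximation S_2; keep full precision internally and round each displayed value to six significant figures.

Integral: ∫_2^10 x·e^(−x/20) dx = 34.2101.
½[f(2) + f(10)] = ½[1.80967 + 6.06531] = 3.93749.
Integral + boundary = 38.1476.
k=1: B_{2}/(2)! × [f^{(1)}(10) − f^{(1)}(2)] = 1/12 × (0.303265 − 0.814354) = -0.0425907.
Partial sum through k=1: 38.1050.
k=2: B_{4}/(4)! × [f^{(3)}(10) − f^{(3)}(2)] = −1/720 × (0.00379082 − 0.00656007) = 3.84619e-06.

S_2 ≈ 38.1050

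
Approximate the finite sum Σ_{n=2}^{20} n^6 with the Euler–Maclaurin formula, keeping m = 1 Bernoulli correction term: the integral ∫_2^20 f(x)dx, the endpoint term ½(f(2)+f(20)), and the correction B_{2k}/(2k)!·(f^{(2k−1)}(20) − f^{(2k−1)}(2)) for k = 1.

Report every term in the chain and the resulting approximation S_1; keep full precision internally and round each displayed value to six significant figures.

S_1 ≈ 2.16457e+08

Integral: ∫_2^20 x^6 dx = 1.82857e+08.
½[f(2) + f(20)] = ½[64.0000 + 6.40000e+07] = 3.20000e+07.
So far: 2.14857e+08.
Correction k=1: B_{2}/2! · (f^{(1)}(20) − f^{(1)}(2)) = 1/12 · (1.92000e+07 − 192.000) = 1.59998e+06.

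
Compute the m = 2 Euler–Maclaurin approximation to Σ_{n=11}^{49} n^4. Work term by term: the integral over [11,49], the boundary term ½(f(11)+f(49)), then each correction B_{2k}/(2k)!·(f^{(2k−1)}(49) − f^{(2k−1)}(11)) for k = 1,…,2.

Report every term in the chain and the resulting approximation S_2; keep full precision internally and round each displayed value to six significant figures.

The integral term ∫_11^49 x^4 dx = 5.64628e+07.
½[f(11) + f(49)] = ½[14641.0 + 5.76480e+06] = 2.88972e+06.
Running total after boundary: 5.93526e+07.
Correction k=1: B_{2}/2! · (f^{(1)}(49) − f^{(1)}(11)) = 1/12 · (470596 − 5324.00) = 38772.7.
Partial sum through k=1: 5.93913e+07.
Correction k=2: B_{4}/4! · (f^{(3)}(49) − f^{(3)}(11)) = −1/720 · (1176.00 − 264.000) = -1.26667.

S_2 ≈ 5.93913e+07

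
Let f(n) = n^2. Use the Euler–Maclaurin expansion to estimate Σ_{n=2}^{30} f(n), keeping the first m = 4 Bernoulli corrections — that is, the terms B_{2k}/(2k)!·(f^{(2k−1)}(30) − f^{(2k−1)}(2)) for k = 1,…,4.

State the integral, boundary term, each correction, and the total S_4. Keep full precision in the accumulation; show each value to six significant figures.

The integral term ∫_2^30 x^2 dx = 8997.33.
½[f(2) + f(30)] = ½[4.00000 + 900.000] = 452.000.
So far: 9449.33.
k=1: B_{2}/(2)! × [f^{(1)}(30) − f^{(1)}(2)] = 1/12 × (60.0000 − 4.00000) = 4.66667.
Running total after k=1: 9454.00.
k=2: B_{4}/(4)! × [f^{(3)}(30) − f^{(3)}(2)] = −1/720 × (0.00000 − 0.00000) = 0.00000.
Running total after k=2: 9454.00.
k=3: B_{6}/(6)! × [f^{(5)}(30) − f^{(5)}(2)] = 1/30240 × (0.00000 − 0.00000) = 0.00000.
Running total after k=3: 9454.00.
k=4: B_{8}/(8)! × [f^{(7)}(30) − f^{(7)}(2)] = −1/1209600 × (0.00000 − 0.00000) = 0.00000.

S_4 ≈ 9454.00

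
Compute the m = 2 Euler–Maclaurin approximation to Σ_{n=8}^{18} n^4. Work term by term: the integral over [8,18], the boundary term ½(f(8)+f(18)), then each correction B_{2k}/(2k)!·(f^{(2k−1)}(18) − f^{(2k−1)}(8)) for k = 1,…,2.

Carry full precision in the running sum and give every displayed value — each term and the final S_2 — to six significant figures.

The integral term ∫_8^18 x^4 dx = 371360.
Boundary: ½(f(8) + f(18)) = ½(4096.00 + 104976) = 54536.0.
Integral + boundary = 425896.
Order-1 term: 1/12 · (23328.0 − 2048.00) = 1773.33.
After k=1: 427669.
Order-2 term: −1/720 · (432.000 − 192.000) = -0.333333.

S_2 ≈ 427669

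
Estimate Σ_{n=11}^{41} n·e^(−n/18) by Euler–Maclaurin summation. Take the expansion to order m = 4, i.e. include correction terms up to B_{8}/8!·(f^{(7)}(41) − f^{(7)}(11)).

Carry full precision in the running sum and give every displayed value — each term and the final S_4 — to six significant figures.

The integral term ∫_11^41 x·e^(−x/18) dx = 174.447.
Boundary: ½(f(11) + f(41)) = ½(5.97022 + 4.20298) = 5.08660.
So far: 179.533.
Order-1 term: 1/12 · (-0.130987 − 0.211068) = -0.0285046.
After k=1: 179.505.
Order-2 term: −1/720 · (0.000228507 − 0.00400174) = 5.24060e-06.
After k=2: 179.505.
Order-3 term: 1/30240 · (2.65832e-06 − 2.26915e-05) = -6.62471e-10.
After k=3: 179.505.
Order-4 term: −1/1209600 · (1.42326e-08 − 1.01950e-07) = 7.25178e-14.

S_4 ≈ 179.505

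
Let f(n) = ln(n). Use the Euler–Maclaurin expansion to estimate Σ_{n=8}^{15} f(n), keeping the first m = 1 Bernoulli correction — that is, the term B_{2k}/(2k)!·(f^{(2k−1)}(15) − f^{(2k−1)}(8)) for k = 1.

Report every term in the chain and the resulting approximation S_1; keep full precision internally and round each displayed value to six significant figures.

The integral term ∫_8^15 ln(x) dx = 16.9852.
Endpoint term: (f(8) + f(15))/2 = (2.07944 + 2.70805)/2 = 2.39375.
Running total after boundary: 19.3790.
k=1: B_{2}/(2)! × [f^{(1)}(15) − f^{(1)}(8)] = 1/12 × (0.0666667 − 0.125000) = -0.00486111.

S_1 ≈ 19.3741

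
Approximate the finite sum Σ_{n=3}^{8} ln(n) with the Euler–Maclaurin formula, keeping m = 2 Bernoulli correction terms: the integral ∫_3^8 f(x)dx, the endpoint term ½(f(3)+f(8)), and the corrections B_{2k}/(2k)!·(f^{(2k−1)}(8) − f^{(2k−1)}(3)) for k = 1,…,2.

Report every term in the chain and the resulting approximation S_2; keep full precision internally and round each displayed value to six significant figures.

The integral term ∫_3^8 ln(x) dx = 8.33970.
Boundary: ½(f(3) + f(8)) = ½(1.09861 + 2.07944) = 1.58903.
Running total after boundary: 9.92872.
k=1: B_{2}/(2)! × [f^{(1)}(8) − f^{(1)}(3)] = 1/12 × (0.125000 − 0.333333) = -0.0173611.
After k=1: 9.91136.
k=2: B_{4}/(4)! × [f^{(3)}(8) − f^{(3)}(3)] = −1/720 × (0.00390625 − 0.0740741) = 9.74553e-05.

S_2 ≈ 9.91146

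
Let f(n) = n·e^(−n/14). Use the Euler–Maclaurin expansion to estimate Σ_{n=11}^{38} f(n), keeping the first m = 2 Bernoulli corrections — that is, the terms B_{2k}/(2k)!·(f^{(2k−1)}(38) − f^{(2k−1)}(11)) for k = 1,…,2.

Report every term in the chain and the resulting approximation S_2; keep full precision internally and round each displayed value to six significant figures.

S_2 ≈ 115.044

The integral term ∫_11^38 x·e^(−x/14) dx = 111.296.
Endpoint term: (f(11) + f(38))/2 = (5.01373 + 2.51759)/2 = 3.76566.
So far: 115.062.
Correction k=1: B_{2}/2! · (f^{(1)}(38) − f^{(1)}(11)) = 1/12 · (-0.113575 − 0.0976701) = -0.0176038.
Running total after k=1: 115.044.
Correction k=2: B_{4}/4! · (f^{(3)}(38) − f^{(3)}(11)) = −1/720 · (9.65776e-05 − 0.00514928) = 7.01764e-06.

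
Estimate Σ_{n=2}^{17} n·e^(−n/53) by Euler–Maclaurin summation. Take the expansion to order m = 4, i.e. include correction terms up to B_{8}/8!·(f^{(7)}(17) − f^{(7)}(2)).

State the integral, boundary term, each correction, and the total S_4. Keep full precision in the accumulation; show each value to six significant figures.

Integral: ∫_2^17 x·e^(−x/53) dx = 115.069.
½[f(2) + f(17)] = ½[1.92593 + 12.3352] = 7.13058.
Running total after boundary: 122.200.
Correction k=1: B_{2}/2! · (f^{(1)}(17) − f^{(1)}(2)) = 1/12 · (0.492861 − 0.926629) = -0.0361473.
Partial sum through k=1: 122.164.
Correction k=2: B_{4}/4! · (f^{(3)}(17) − f^{(3)}(2)) = −1/720 · (0.000692084 − 0.00101551) = 4.49201e-07.
Partial sum through k=2: 122.164.
Correction k=3: B_{6}/6! · (f^{(5)}(17) − f^{(5)}(2)) = 1/30240 · (4.30299e-07 − 6.05603e-07) = -5.79709e-12.
Partial sum through k=3: 122.164.
Correction k=4: B_{8}/8! · (f^{(7)}(17) − f^{(7)}(2)) = −1/1209600 · (2.18660e-10 − 3.02487e-10) = 6.93011e-17.

S_4 ≈ 122.164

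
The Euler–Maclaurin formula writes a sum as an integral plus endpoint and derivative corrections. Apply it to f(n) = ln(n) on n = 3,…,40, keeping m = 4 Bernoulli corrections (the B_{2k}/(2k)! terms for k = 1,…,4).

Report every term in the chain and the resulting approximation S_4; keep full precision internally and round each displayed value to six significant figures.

The integral term ∫_3^40 ln(x) dx = 107.259.
Boundary: ½(f(3) + f(40)) = ½(1.09861 + 3.68888) = 2.39375.
So far: 109.653.
Order-1 term: 1/12 · (0.0250000 − 0.333333) = -0.0256944.
Running total after k=1: 109.627.
Order-2 term: −1/720 · (3.12500e-05 − 0.0740741) = 0.000102837.
Running total after k=2: 109.627.
Order-3 term: 1/30240 · (2.34375e-07 − 0.0987654) = -3.26604e-06.
Running total after k=3: 109.627.
Order-4 term: −1/1209600 · (4.39453e-09 − 0.329218) = 2.72171e-07.

S_4 ≈ 109.627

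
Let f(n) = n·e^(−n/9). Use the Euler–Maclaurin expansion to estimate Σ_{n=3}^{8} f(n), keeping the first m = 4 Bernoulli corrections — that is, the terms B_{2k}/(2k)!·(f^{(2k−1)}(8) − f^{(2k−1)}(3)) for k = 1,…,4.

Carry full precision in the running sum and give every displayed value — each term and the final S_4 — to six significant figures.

∫_3^8 x·e^(−x/9) dx evaluates to 14.4852.
Boundary: ½(f(3) + f(8)) = ½(2.14959 + 3.28890) = 2.71925.
Integral + boundary = 17.2044.
Correction k=1: B_{2}/2! · (f^{(1)}(8) − f^{(1)}(3)) = 1/12 · (0.0456791 − 0.477688) = -0.0360007.
Running total after k=1: 17.1684.
Correction k=2: B_{4}/4! · (f^{(3)}(8) − f^{(3)}(3)) = −1/720 · (0.0107149 − 0.0235895) = 1.78815e-05.
Running total after k=2: 17.1685.
Correction k=3: B_{6}/6! · (f^{(5)}(8) − f^{(5)}(3)) = 1/30240 · (0.000257602 − 0.000509650) = -8.33491e-09.
Running total after k=3: 17.1685.
Correction k=4: B_{8}/8! · (f^{(7)}(8) − f^{(7)}(3)) = −1/1209600 · (4.72744e-06 − 8.98853e-06) = 3.52273e-12.

S_4 ≈ 17.1685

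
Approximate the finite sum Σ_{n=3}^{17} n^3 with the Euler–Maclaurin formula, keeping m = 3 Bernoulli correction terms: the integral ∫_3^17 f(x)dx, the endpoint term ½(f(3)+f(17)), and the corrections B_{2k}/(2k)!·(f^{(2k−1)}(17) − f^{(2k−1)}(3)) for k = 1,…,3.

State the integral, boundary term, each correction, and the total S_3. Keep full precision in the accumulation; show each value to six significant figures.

S_3 ≈ 23400.0

The integral term ∫_3^17 x^3 dx = 20860.0.
½[f(3) + f(17)] = ½[27.0000 + 4913.00] = 2470.00.
Running total after boundary: 23330.0.
k=1: B_{2}/(2)! × [f^{(1)}(17) − f^{(1)}(3)] = 1/12 × (867.000 − 27.0000) = 70.0000.
Running total after k=1: 23400.0.
k=2: B_{4}/(4)! × [f^{(3)}(17) − f^{(3)}(3)] = −1/720 × (6.00000 − 6.00000) = 0.00000.
Running total after k=2: 23400.0.
k=3: B_{6}/(6)! × [f^{(5)}(17) − f^{(5)}(3)] = 1/30240 × (0.00000 − 0.00000) = 0.00000.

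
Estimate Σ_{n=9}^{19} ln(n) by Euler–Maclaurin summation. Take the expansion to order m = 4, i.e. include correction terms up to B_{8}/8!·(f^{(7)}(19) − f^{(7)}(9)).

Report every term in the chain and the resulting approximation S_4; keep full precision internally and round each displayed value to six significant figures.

S_4 ≈ 28.7353

Integral: ∫_9^19 ln(x) dx = 26.1693.
Endpoint term: (f(9) + f(19))/2 = (2.19722 + 2.94444)/2 = 2.57083.
Integral + boundary = 28.7402.
k=1: B_{2}/(2)! × [f^{(1)}(19) − f^{(1)}(9)] = 1/12 × (0.0526316 − 0.111111) = -0.00487329.
Running total after k=1: 28.7353.
k=2: B_{4}/(4)! × [f^{(3)}(19) − f^{(3)}(9)] = −1/720 × (0.000291588 − 0.00274348) = 3.40541e-06.
Running total after k=2: 28.7353.
k=3: B_{6}/(6)! × [f^{(5)}(19) − f^{(5)}(9)] = 1/30240 × (9.69267e-06 − 0.000406442) = -1.31200e-08.
Running total after k=3: 28.7353.
k=4: B_{8}/(8)! × [f^{(7)}(19) − f^{(7)}(9)] = −1/1209600 × (8.05485e-07 − 0.000150534) = 1.23784e-10.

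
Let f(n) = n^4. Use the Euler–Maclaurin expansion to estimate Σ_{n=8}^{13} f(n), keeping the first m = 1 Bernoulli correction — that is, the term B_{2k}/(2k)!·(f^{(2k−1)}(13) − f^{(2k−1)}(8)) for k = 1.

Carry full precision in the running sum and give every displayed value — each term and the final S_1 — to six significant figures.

S_1 ≈ 84595.2

The integral term ∫_8^13 x^4 dx = 67705.0.
Boundary: ½(f(8) + f(13)) = ½(4096.00 + 28561.0) = 16328.5.
So far: 84033.5.
Correction k=1: B_{2}/2! · (f^{(1)}(13) − f^{(1)}(8)) = 1/12 · (8788.00 − 2048.00) = 561.667.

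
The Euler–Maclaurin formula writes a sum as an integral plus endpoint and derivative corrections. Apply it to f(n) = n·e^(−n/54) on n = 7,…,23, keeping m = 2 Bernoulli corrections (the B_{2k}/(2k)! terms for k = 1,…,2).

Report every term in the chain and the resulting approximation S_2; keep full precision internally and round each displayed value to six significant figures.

S_2 ≈ 188.212

The integral term ∫_7^23 x·e^(−x/54) dx = 177.659.
Endpoint term: (f(7) + f(23))/2 = (6.14894 + 15.0228)/2 = 10.5859.
Integral + boundary = 188.245.
k=1: B_{2}/(2)! × [f^{(1)}(23) − f^{(1)}(7)] = 1/12 × (0.374965 − 0.764551) = -0.0324655.
Partial sum through k=1: 188.212.
k=2: B_{4}/(4)! × [f^{(3)}(23) − f^{(3)}(7)] = −1/720 × (0.000576576 − 0.000864675) = 4.00138e-07.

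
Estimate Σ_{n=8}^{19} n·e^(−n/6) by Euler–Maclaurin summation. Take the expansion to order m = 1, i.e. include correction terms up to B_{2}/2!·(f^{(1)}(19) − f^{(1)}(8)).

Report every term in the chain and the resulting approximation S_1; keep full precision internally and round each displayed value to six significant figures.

The integral term ∫_8^19 x·e^(−x/6) dx = 15.8206.
½[f(8) + f(19)] = ½[2.10878 + 0.800733] = 1.45476.
Running total after boundary: 17.2753.
k=1: B_{2}/(2)! × [f^{(1)}(19) − f^{(1)}(8)] = 1/12 × (-0.0913117 − (-0.0878657)) = -0.000287162.

S_1 ≈ 17.2751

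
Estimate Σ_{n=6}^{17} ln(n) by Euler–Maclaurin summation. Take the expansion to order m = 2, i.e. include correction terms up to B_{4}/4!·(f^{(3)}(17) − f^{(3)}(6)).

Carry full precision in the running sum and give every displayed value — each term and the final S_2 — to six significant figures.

Integral: ∫_6^17 ln(x) dx = 26.4141.
Boundary: ½(f(6) + f(17)) = ½(1.79176 + 2.83321) = 2.31249.
Integral + boundary = 28.7266.
k=1: B_{2}/(2)! × [f^{(1)}(17) − f^{(1)}(6)] = 1/12 × (0.0588235 − 0.166667) = -0.00898693.
Running total after k=1: 28.7176.
k=2: B_{4}/(4)! × [f^{(3)}(17) − f^{(3)}(6)] = −1/720 × (0.000407083 − 0.00925926) = 1.22947e-05.

S_2 ≈ 28.7176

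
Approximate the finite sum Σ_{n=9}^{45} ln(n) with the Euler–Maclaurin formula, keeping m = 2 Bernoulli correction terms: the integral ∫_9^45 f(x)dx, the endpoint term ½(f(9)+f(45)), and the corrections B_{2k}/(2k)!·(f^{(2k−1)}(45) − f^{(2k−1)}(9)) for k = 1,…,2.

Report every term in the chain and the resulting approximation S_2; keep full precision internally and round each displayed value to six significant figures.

S_2 ≈ 118.519

The integral term ∫_9^45 ln(x) dx = 115.525.
Endpoint term: (f(9) + f(45))/2 = (2.19722 + 3.80666)/2 = 3.00194.
Integral + boundary = 118.527.
Correction k=1: B_{2}/2! · (f^{(1)}(45) − f^{(1)}(9)) = 1/12 · (0.0222222 − 0.111111) = -0.00740741.
Running total after k=1: 118.519.
Correction k=2: B_{4}/4! · (f^{(3)}(45) − f^{(3)}(9)) = −1/720 · (2.19479e-05 − 0.00274348) = 3.77991e-06.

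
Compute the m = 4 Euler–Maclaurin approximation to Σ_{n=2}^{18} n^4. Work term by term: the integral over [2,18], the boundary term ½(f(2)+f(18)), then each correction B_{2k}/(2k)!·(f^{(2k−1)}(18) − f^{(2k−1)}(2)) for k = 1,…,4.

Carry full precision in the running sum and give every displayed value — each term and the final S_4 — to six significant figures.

S_4 ≈ 432344

∫_2^18 x^4 dx evaluates to 377907.
½[f(2) + f(18)] = ½[16.0000 + 104976] = 52496.0.
So far: 430403.
k=1: B_{2}/(2)! × [f^{(1)}(18) − f^{(1)}(2)] = 1/12 × (23328.0 − 32.0000) = 1941.33.
Partial sum through k=1: 432345.
k=2: B_{4}/(4)! × [f^{(3)}(18) − f^{(3)}(2)] = −1/720 × (432.000 − 48.0000) = -0.533333.
Partial sum through k=2: 432344.
k=3: B_{6}/(6)! × [f^{(5)}(18) − f^{(5)}(2)] = 1/30240 × (0.00000 − 0.00000) = 0.00000.
Partial sum through k=3: 432344.
k=4: B_{8}/(8)! × [f^{(7)}(18) − f^{(7)}(2)] = −1/1209600 × (0.00000 − 0.00000) = 0.00000.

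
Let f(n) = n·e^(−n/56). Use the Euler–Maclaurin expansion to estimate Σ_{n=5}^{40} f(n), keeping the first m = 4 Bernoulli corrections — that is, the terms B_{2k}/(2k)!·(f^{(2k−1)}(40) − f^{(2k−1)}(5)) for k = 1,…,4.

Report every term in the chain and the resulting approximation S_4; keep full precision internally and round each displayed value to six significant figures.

The integral term ∫_5^40 x·e^(−x/56) dx = 492.444.
Boundary: ½(f(5) + f(40)) = ½(4.57292 + 19.5817) = 12.0773.
Running total after boundary: 504.521.
Correction k=1: B_{2}/2! · (f^{(1)}(40) − f^{(1)}(5)) = 1/12 · (0.139869 − 0.832925) = -0.0577547.
Running total after k=1: 504.463.
Correction k=2: B_{4}/4! · (f^{(3)}(40) − f^{(3)}(5)) = −1/720 · (0.000356809 − 0.000848882) = 6.83435e-07.
Running total after k=2: 504.463.
Correction k=3: B_{6}/6! · (f^{(5)}(40) − f^{(5)}(5)) = 1/30240 · (2.13334e-07 − 4.56684e-07) = -8.04729e-12.
Running total after k=3: 504.463.
Correction k=4: B_{8}/8! · (f^{(7)}(40) − f^{(7)}(5)) = −1/1209600 · (9.97737e-11 − 2.04936e-10) = 8.69398e-17.

S_4 ≈ 504.463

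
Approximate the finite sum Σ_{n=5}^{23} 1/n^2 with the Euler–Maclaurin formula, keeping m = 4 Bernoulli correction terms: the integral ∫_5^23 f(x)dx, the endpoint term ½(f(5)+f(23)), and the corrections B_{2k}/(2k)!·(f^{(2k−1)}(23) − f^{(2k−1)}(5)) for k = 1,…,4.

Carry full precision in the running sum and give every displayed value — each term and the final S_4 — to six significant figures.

Integral: ∫_5^23 1/x^2 dx = 0.156522.
Boundary: ½(f(5) + f(23)) = ½(0.0400000 + 0.00189036) = 0.0209452.
Running total after boundary: 0.177467.
Order-1 term: 1/12 · (-0.000164379 − (-0.0160000)) = 0.00131964.
Running total after k=1: 0.178787.
Order-2 term: −1/720 · (-3.72883e-06 − (-0.00768000)) = -1.06615e-05.
Running total after k=2: 0.178776.
Order-3 term: 1/30240 · (-2.11465e-07 − (-0.00921600)) = 3.04755e-07.
Running total after k=3: 0.178776.
Order-4 term: −1/1209600 · (-2.23857e-08 − (-0.0206438)) = -1.70666e-08.

S_4 ≈ 0.178776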